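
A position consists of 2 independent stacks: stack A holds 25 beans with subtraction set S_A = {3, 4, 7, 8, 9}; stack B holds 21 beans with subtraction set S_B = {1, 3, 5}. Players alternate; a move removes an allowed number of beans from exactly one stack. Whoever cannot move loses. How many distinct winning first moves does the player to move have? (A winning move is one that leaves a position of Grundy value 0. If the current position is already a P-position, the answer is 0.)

Stack A, S = {3, 4, 7, 8, 9}:
n :  0  1  2  3  4  5  6  7  8  9 10 11 12 13 14 15 16 17 18 19 20 21 22 23 24 25
G :  0  0  0  1  1  1  2  2  2  3  3  3  0  0  0  1  1  1  2  2  2  3  3  3  0  0
G_A(25) = 0.
Stack B, S = {1, 3, 5}:
n :  0  1  2  3  4  5  6  7  8  9 10 11 12 13 14 15 16 17 18 19 20 21
G :  0  1  0  1  0  1  0  1  0  1  0  1  0  1  0  1  0  1  0  1  0  1
G_B(21) = 1.
Combined Grundy value = 0 ⊕ 1 = 1.
A winning move leaves total XOR = 0, i.e. changes one component's Grundy value g to g ⊕ X where X is the current total.
Stack A: need g' = 0⊕1 = 1. Options: 25−3→G=3, 25−4→G=3, 25−7→G=2, 25−8→G=1, 25−9→G=1. Hits: 2.
Stack B: need g' = 1⊕1 = 0. Options: 21−1→G=0, 21−3→G=0, 21−5→G=0. Hits: 3.

5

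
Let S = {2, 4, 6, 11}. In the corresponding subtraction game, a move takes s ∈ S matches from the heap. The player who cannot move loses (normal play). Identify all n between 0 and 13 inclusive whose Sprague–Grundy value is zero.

n :  0  1  2  3  4  5  6  7  8  9 10 11 12 13
G :  0  0  1  1  2  2  3  3  0  0  1  1  2  2
P-positions are exactly the n with G(n) = 0.

0, 1, 8, 9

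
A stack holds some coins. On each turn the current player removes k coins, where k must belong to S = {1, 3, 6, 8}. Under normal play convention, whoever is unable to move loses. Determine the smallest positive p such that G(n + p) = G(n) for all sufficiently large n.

G(0) = 0
G(1) = mex{0} = 1
G(2) = mex{1} = 0
G(3) = mex{0,0} = 1
G(4) = mex{1,1} = 0
G(5) = mex{0,0} = 1
G(6) = mex{1,1,0} = 2
G(7) = mex{2,0,1} = 3
G(8) = mex{3,1,0,0} = 2
G(9) = mex{2,2,1,1} = 0
G(10) = mex{0,3,0,0} = 1
G(11) = mex{1,2,1,1} = 0
G(12) = mex{0,0,2,0} = 1
G(13) = mex{1,1,3,1} = 0
G(14) = mex{0,0,2,2} = 1
G(15) = mex{1,1,0,3} = 2
G(16) = mex{2,0,1,2} = 3
G(17) = mex{3,1,0,0} = 2
G(18) = mex{2,2,1,1} = 0
G(19) = mex{0,3,0,0} = 1
G(n+9) = G(n) holds for n = 0,…,7 (a full window of length max(S) = 8), so the sequence is purely periodic with period 9.

9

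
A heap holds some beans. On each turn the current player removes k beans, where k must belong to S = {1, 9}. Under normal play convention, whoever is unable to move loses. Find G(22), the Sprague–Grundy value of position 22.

G(0) = 0
G(1) = mex{0} = 1
G(2) = mex{1} = 0
G(3) = mex{0} = 1
G(4) = mex{1} = 0
G(5) = mex{0} = 1
G(6) = mex{1} = 0
G(7) = mex{0} = 1
G(8) = mex{1} = 0
G(9) = mex{0,0} = 1
G(10) = mex{1,1} = 0
G(11) = mex{0,0} = 1
G(12) = mex{1,1} = 0
G(13) = mex{0,0} = 1
G(14) = mex{1,1} = 0
G(15) = mex{0,0} = 1
G(16) = mex{1,1} = 0
G(17) = mex{0,0} = 1
G(18) = mex{1,1} = 0
G(19) = mex{0,0} = 1
G(20) = mex{1,1} = 0
G(21) = mex{0,0} = 1
G(22) = mex{1,1} = 0

0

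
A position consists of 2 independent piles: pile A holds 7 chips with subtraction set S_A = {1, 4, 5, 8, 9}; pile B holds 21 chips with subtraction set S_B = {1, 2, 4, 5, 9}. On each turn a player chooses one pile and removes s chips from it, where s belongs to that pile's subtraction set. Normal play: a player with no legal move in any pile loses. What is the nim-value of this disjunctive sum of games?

1

Pile A, S = {1, 4, 5, 8, 9}:
G(0) = 0
G(1) = mex{0} = 1
G(2) = mex{1} = 0
G(3) = mex{0} = 1
G(4) = mex{1,0} = 2
G(5) = mex{2,1,0} = 3
G(6) = mex{3,0,1} = 2
G(7) = mex{2,1,0} = 3
G_A(7) = 3.
Pile B, S = {1, 2, 4, 5, 9}:
G(0) = 0
G(1) = mex{0} = 1
G(2) = mex{1,0} = 2
G(3) = mex{2,1} = 0
G(4) = mex{0,2,0} = 1
G(5) = mex{1,0,1,0} = 2
G(6) = mex{2,1,2,1} = 0
G(7) = mex{0,2,0,2} = 1
G(8) = mex{1,0,1,0} = 2
G(9) = mex{2,1,2,1,0} = 3
G(10) = mex{3,2,0,2,1} = 4
G(11) = mex{4,3,1,0,2} = 5
G(12) = mex{5,4,2,1,0} = 3
G(13) = mex{3,5,3,2,1} = 0
G(14) = mex{0,3,4,3,2} = 1
G(15) = mex{1,0,5,4,0} = 2
G(16) = mex{2,1,3,5,1} = 0
G(17) = mex{0,2,0,3,2} = 1
G(18) = mex{1,0,1,0,3} = 2
G(19) = mex{2,1,2,1,4} = 0
G(20) = mex{0,2,0,2,5} = 1
G(21) = mex{1,0,1,0,3} = 2
G_B(21) = 2.
Combined Grundy value = 3 ⊕ 2 = 1.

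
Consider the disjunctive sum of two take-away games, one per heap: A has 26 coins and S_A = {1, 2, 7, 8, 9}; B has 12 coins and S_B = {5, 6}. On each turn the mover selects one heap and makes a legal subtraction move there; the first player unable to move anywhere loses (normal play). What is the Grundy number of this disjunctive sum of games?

4

Heap A, S = {1, 2, 7, 8, 9}:
G(0) = 0
G(1) = mex{0} = 1
G(2) = mex{1,0} = 2
G(3) = mex{2,1} = 0
G(4) = mex{0,2} = 1
G(5) = mex{1,0} = 2
G(6) = mex{2,1} = 0
G(7) = mex{0,2,0} = 1
G(8) = mex{1,0,1,0} = 2
G(9) = mex{2,1,2,1,0} = 3
G(10) = mex{3,2,0,2,1} = 4
G(11) = mex{4,3,1,0,2} = 5
G(12) = mex{5,4,2,1,0} = 3
G(13) = mex{3,5,0,2,1} = 4
G(14) = mex{4,3,1,0,2} = 5
G(15) = mex{5,4,2,1,0} = 3
G(16) = mex{3,5,3,2,1} = 0
G(17) = mex{0,3,4,3,2} = 1
G(18) = mex{1,0,5,4,3} = 2
G(19) = mex{2,1,3,5,4} = 0
G(20) = mex{0,2,4,3,5} = 1
G(21) = mex{1,0,5,4,3} = 2
G(22) = mex{2,1,3,5,4} = 0
G(23) = mex{0,2,0,3,5} = 1
G(24) = mex{1,0,1,0,3} = 2
G(25) = mex{2,1,2,1,0} = 3
G(26) = mex{3,2,0,2,1} = 4
G_A(26) = 4.
Heap B, S = {5, 6}:
G(0) = 0
G(1) = mex{} = 0
G(2) = mex{} = 0
G(3) = mex{} = 0
G(4) = mex{} = 0
G(5) = mex{0} = 1
G(6) = mex{0,0} = 1
G(7) = mex{0,0} = 1
G(8) = mex{0,0} = 1
G(9) = mex{0,0} = 1
G(10) = mex{1,0} = 2
G(11) = mex{1,1} = 0
G(12) = mex{1,1} = 0
G_B(12) = 0.
Combined Grundy value = 4 ⊕ 0 = 4.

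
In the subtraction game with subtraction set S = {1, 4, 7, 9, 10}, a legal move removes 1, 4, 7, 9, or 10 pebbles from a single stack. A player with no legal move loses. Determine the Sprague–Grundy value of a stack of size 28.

1

n :  0  1  2  3  4  5  6  7  8  9 10 11 12 13 14 15 16 17 18 19 20 21 22 23 24 25 26 27 28
G :  0  1  0  1  2  0  1  2  0  1  2  3  2  0  1  2  0  1  2  0  1  0  1  2  0  1  2  0  1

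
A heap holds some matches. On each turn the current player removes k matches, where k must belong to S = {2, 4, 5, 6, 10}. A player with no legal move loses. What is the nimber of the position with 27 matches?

1

n :  0  1  2  3  4  5  6  7  8  9 10 11 12 13 14 15 16 17 18 19 20 21 22 23 24 25 26 27
G :  0  0  1  1  2  2  3  3  0  0  1  1  2  2  3  3  0  0  1  1  2  2  3  3  0  0  1  1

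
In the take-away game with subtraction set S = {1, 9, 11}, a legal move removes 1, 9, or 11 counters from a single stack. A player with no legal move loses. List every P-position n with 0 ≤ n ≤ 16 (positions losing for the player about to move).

0, 2, 4, 6, 8, 10, 12, 14, 16

G(0) = 0
G(1) = mex{0} = 1
G(2) = mex{1} = 0
G(3) = mex{0} = 1
G(4) = mex{1} = 0
G(5) = mex{0} = 1
G(6) = mex{1} = 0
G(7) = mex{0} = 1
G(8) = mex{1} = 0
G(9) = mex{0,0} = 1
G(10) = mex{1,1} = 0
G(11) = mex{0,0,0} = 1
G(12) = mex{1,1,1} = 0
G(13) = mex{0,0,0} = 1
G(14) = mex{1,1,1} = 0
G(15) = mex{0,0,0} = 1
G(16) = mex{1,1,1} = 0
P-positions are exactly the n with G(n) = 0.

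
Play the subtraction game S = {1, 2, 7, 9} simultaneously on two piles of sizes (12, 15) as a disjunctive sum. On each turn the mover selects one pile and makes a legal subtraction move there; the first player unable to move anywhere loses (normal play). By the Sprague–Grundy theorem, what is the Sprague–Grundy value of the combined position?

All piles use S = {1, 2, 7, 9}:
G(0) = 0
G(1) = mex{0} = 1
G(2) = mex{1,0} = 2
G(3) = mex{2,1} = 0
G(4) = mex{0,2} = 1
G(5) = mex{1,0} = 2
G(6) = mex{2,1} = 0
G(7) = mex{0,2,0} = 1
G(8) = mex{1,0,1} = 2
G(9) = mex{2,1,2,0} = 3
G(10) = mex{3,2,0,1} = 4
G(11) = mex{4,3,1,2} = 0
G(12) = mex{0,4,2,0} = 1
G(13) = mex{1,0,0,1} = 2
G(14) = mex{2,1,1,2} = 0
G(15) = mex{0,2,2,0} = 1
Pile A: G(12) = 1.
Pile B: G(15) = 1.
Combined Grundy value = 1 ⊕ 1 = 0.

0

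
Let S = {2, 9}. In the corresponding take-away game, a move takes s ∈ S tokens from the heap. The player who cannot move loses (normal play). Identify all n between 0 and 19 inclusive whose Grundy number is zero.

n :  0  1  2  3  4  5  6  7  8  9 10 11 12 13 14 15 16 17 18 19
G :  0  0  1  1  0  0  1  1  0  2  1  0  0  1  1  0  0  1  1  0
P-positions are exactly the n with G(n) = 0.

0, 1, 4, 5, 8, 11, 12, 15, 16, 19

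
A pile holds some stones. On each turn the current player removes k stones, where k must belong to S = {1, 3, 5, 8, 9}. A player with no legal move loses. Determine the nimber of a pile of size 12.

G(0) = 0
G(1) = mex{0} = 1
G(2) = mex{1} = 0
G(3) = mex{0,0} = 1
G(4) = mex{1,1} = 0
G(5) = mex{0,0,0} = 1
G(6) = mex{1,1,1} = 0
G(7) = mex{0,0,0} = 1
G(8) = mex{1,1,1,0} = 2
G(9) = mex{2,0,0,1,0} = 3
G(10) = mex{3,1,1,0,1} = 2
G(11) = mex{2,2,0,1,0} = 3
G(12) = mex{3,3,1,0,1} = 2

2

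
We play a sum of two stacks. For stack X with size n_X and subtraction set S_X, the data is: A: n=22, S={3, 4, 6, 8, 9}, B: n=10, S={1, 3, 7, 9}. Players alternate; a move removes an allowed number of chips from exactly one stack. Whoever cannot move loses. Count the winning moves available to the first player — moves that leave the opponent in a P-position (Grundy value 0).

2

Stack A, S = {3, 4, 6, 8, 9}:
G(0) = 0
G(1) = mex{} = 0
G(2) = mex{} = 0
G(3) = mex{0} = 1
G(4) = mex{0,0} = 1
G(5) = mex{0,0} = 1
G(6) = mex{1,0,0} = 2
G(7) = mex{1,1,0} = 2
G(8) = mex{1,1,0,0} = 2
G(9) = mex{2,1,1,0,0} = 3
G(10) = mex{2,2,1,0,0} = 3
G(11) = mex{2,2,1,1,0} = 3
G(12) = mex{3,2,2,1,1} = 0
G(13) = mex{3,3,2,1,1} = 0
G(14) = mex{3,3,2,2,1} = 0
G(15) = mex{0,3,3,2,2} = 1
G(16) = mex{0,0,3,2,2} = 1
G(17) = mex{0,0,3,3,2} = 1
G(18) = mex{1,0,0,3,3} = 2
G(19) = mex{1,1,0,3,3} = 2
G(20) = mex{1,1,0,0,3} = 2
G(21) = mex{2,1,1,0,0} = 3
G(22) = mex{2,2,1,0,0} = 3
G_A(22) = 3.
Stack B, S = {1, 3, 7, 9}:
n :  0  1  2  3  4  5  6  7  8  9 10
G :  0  1  0  1  0  1  0  1  0  1  0
G_B(10) = 0.
Combined Grundy value = 3 ⊕ 0 = 3.
A winning move leaves total XOR = 0, i.e. changes one component's Grundy value g to g ⊕ X where X is the current total.
Stack A: need g' = 3⊕3 = 0. Options: 22−3→G=2, 22−4→G=2, 22−6→G=1, 22−8→G=0, 22−9→G=0. Hits: 2.
Stack B: need g' = 0⊕3 = 3. Options: 10−1→G=1, 10−3→G=1, 10−7→G=1, 10−9→G=1. Hits: 0.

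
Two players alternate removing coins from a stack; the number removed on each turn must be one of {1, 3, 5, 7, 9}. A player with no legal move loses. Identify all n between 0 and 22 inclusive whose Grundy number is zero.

0, 2, 4, 6, 8, 10, 12, 14, 16, 18, 20, 22

G(0) = 0
G(1) = mex{0} = 1
G(2) = mex{1} = 0
G(3) = mex{0,0} = 1
G(4) = mex{1,1} = 0
G(5) = mex{0,0,0} = 1
G(6) = mex{1,1,1} = 0
G(7) = mex{0,0,0,0} = 1
G(8) = mex{1,1,1,1} = 0
G(9) = mex{0,0,0,0,0} = 1
G(10) = mex{1,1,1,1,1} = 0
G(11) = mex{0,0,0,0,0} = 1
G(12) = mex{1,1,1,1,1} = 0
G(13) = mex{0,0,0,0,0} = 1
G(14) = mex{1,1,1,1,1} = 0
G(15) = mex{0,0,0,0,0} = 1
G(16) = mex{1,1,1,1,1} = 0
G(17) = mex{0,0,0,0,0} = 1
G(18) = mex{1,1,1,1,1} = 0
G(19) = mex{0,0,0,0,0} = 1
G(20) = mex{1,1,1,1,1} = 0
G(21) = mex{0,0,0,0,0} = 1
G(22) = mex{1,1,1,1,1} = 0
P-positions are exactly the n with G(n) = 0.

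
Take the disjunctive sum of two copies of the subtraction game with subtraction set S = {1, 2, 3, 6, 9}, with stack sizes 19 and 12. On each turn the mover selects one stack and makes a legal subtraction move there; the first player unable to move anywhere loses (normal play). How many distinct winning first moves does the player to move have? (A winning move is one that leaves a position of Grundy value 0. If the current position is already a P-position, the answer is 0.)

3

All stacks use S = {1, 2, 3, 6, 9}:
G(0) = 0
G(1) = mex{0} = 1
G(2) = mex{1,0} = 2
G(3) = mex{2,1,0} = 3
G(4) = mex{3,2,1} = 0
G(5) = mex{0,3,2} = 1
G(6) = mex{1,0,3,0} = 2
G(7) = mex{2,1,0,1} = 3
G(8) = mex{3,2,1,2} = 0
G(9) = mex{0,3,2,3,0} = 1
G(10) = mex{1,0,3,0,1} = 2
G(11) = mex{2,1,0,1,2} = 3
G(12) = mex{3,2,1,2,3} = 0
G(13) = mex{0,3,2,3,0} = 1
G(14) = mex{1,0,3,0,1} = 2
G(15) = mex{2,1,0,1,2} = 3
G(16) = mex{3,2,1,2,3} = 0
G(17) = mex{0,3,2,3,0} = 1
G(18) = mex{1,0,3,0,1} = 2
G(19) = mex{2,1,0,1,2} = 3
Stack A: G(19) = 3.
Stack B: G(12) = 0.
Combined Grundy value = 3 ⊕ 0 = 3.
A winning move leaves total XOR = 0, i.e. changes one component's Grundy value g to g ⊕ X where X is the current total.
Stack A: need g' = 3⊕3 = 0. Options: 19−1→G=2, 19−2→G=1, 19−3→G=0, 19−6→G=1, 19−9→G=2. Hits: 1.
Stack B: need g' = 0⊕3 = 3. Options: 12−1→G=3, 12−2→G=2, 12−3→G=1, 12−6→G=2, 12−9→G=3. Hits: 2.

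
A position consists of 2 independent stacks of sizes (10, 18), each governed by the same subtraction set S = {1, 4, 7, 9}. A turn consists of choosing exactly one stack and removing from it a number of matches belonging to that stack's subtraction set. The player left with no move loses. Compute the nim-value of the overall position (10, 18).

All stacks use S = {1, 4, 7, 9}:
n :  0  1  2  3  4  5  6  7  8  9 10 11 12 13 14 15 16 17 18
G :  0  1  0  1  2  0  1  2  0  1  0  1  2  0  1  2  0  1  0
Stack A: G(10) = 0.
Stack B: G(18) = 0.
Combined Grundy value = 0 ⊕ 0 = 0.

0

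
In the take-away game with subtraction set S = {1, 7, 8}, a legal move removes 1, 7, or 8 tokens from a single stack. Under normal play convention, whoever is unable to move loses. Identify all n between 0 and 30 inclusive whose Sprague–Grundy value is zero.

0, 2, 4, 6, 15, 17, 19, 21, 30

n :  0  1  2  3  4  5  6  7  8  9 10 11 12 13 14 15 16 17 18 19 20 21 22 23 24 25 26 27 28 29 30
G :  0  1  0  1  0  1  0  1  2  3  2  3  2  3  2  0  1  0  1  0  1  0  1  2  3  2  3  2  3  2  0
P-positions are exactly the n with G(n) = 0.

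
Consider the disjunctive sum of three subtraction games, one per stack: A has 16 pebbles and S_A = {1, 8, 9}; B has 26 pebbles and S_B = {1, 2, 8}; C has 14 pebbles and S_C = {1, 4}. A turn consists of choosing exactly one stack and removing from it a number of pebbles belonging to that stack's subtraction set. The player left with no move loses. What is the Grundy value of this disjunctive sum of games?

0

Stack A, S = {1, 8, 9}:
n :  0  1  2  3  4  5  6  7  8  9 10 11 12 13 14 15 16
G :  0  1  0  1  0  1  0  1  2  3  2  3  2  3  2  3  0
G_A(16) = 0.
Stack B, S = {1, 2, 8}:
n :  0  1  2  3  4  5  6  7  8  9 10 11 12 13 14 15 16 17 18 19 20 21 22 23 24 25 26
G :  0  1  2  0  1  2  0  1  2  0  1  2  0  1  2  0  1  2  0  1  2  0  1  2  0  1  2
G_B(26) = 2.
Stack C, S = {1, 4}:
n :  0  1  2  3  4  5  6  7  8  9 10 11 12 13 14
G :  0  1  0  1  2  0  1  0  1  2  0  1  0  1  2
G_C(14) = 2.
Combined Grundy value = 0 ⊕ 2 ⊕ 2 = 0.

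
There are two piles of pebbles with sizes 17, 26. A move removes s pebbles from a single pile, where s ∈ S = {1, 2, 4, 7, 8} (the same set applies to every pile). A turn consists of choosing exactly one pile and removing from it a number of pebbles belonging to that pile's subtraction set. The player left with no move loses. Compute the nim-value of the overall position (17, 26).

0

All piles use S = {1, 2, 4, 7, 8}:
n :  0  1  2  3  4  5  6  7  8  9 10 11 12 13 14 15 16 17 18 19 20 21 22 23 24 25 26
G :  0  1  2  0  1  2  0  1  2  0  1  2  0  1  2  0  1  2  0  1  2  0  1  2  0  1  2
Pile A: G(17) = 2.
Pile B: G(26) = 2.
Combined Grundy value = 2 ⊕ 2 = 0.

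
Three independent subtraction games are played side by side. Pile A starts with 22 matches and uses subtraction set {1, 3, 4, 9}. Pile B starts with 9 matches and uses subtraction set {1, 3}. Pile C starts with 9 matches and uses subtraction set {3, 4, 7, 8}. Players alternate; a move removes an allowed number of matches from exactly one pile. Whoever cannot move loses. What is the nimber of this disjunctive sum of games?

1

Pile A, S = {1, 3, 4, 9}:
n :  0  1  2  3  4  5  6  7  8  9 10 11 12 13 14 15 16 17 18 19 20 21 22
G :  0  1  0  1  2  3  2  0  1  4  3  2  0  1  0  1  2  3  2  0  1  4  3
G_A(22) = 3.
Pile B, S = {1, 3}:
G(0) = 0
G(1) = mex{0} = 1
G(2) = mex{1} = 0
G(3) = mex{0,0} = 1
G(4) = mex{1,1} = 0
G(5) = mex{0,0} = 1
G(6) = mex{1,1} = 0
G(7) = mex{0,0} = 1
G(8) = mex{1,1} = 0
G(9) = mex{0,0} = 1
G_B(9) = 1.
Pile C, S = {3, 4, 7, 8}:
n : 0 1 2 3 4 5 6 7 8 9
G : 0 0 0 1 1 1 2 2 2 3
G_C(9) = 3.
Combined Grundy value = 3 ⊕ 1 ⊕ 3 = 1.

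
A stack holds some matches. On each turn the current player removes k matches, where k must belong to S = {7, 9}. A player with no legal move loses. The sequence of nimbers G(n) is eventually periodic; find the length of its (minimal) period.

n :  0  1  2  3  4  5  6  7  8  9 10 11 12 13 14 15 16 17 18 19 20 21 22 23 24 25 26 27 28 29 30 31 32 33
G :  0  0  0  0  0  0  0  1  1  1  1  1  1  1  2  2  0  0  0  0  0  0  0  1  1  1  1  1  1  1  2  2  0  0
G(n+16) = G(n) holds for n = 0,…,8 (a full window of length max(S) = 9), so the sequence is purely periodic with period 16.

16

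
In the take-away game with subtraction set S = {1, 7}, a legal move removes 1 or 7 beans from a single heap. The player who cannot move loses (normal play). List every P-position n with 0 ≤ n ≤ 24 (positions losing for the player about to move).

n :  0  1  2  3  4  5  6  7  8  9 10 11 12 13 14 15 16 17 18 19 20 21 22 23 24
G :  0  1  0  1  0  1  0  1  0  1  0  1  0  1  0  1  0  1  0  1  0  1  0  1  0
P-positions are exactly the n with G(n) = 0.

0, 2, 4, 6, 8, 10, 12, 14, 16, 18, 20, 22, 24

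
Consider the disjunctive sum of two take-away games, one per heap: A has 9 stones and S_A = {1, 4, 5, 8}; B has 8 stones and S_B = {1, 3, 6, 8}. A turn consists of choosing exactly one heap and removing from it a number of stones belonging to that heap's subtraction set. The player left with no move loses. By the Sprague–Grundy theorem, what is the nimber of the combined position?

Heap A, S = {1, 4, 5, 8}:
G(0) = 0
G(1) = mex{0} = 1
G(2) = mex{1} = 0
G(3) = mex{0} = 1
G(4) = mex{1,0} = 2
G(5) = mex{2,1,0} = 3
G(6) = mex{3,0,1} = 2
G(7) = mex{2,1,0} = 3
G(8) = mex{3,2,1,0} = 4
G(9) = mex{4,3,2,1} = 0
G_A(9) = 0.
Heap B, S = {1, 3, 6, 8}:
G(0) = 0
G(1) = mex{0} = 1
G(2) = mex{1} = 0
G(3) = mex{0,0} = 1
G(4) = mex{1,1} = 0
G(5) = mex{0,0} = 1
G(6) = mex{1,1,0} = 2
G(7) = mex{2,0,1} = 3
G(8) = mex{3,1,0,0} = 2
G_B(8) = 2.
Combined Grundy value = 0 ⊕ 2 = 2.

2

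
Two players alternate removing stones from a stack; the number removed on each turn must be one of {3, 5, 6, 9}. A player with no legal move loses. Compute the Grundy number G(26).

n :  0  1  2  3  4  5  6  7  8  9 10 11 12 13 14 15 16 17 18 19 20 21 22 23 24 25 26
G :  0  0  0  1  1  1  2  2  2  3  3  3  0  0  0  1  1  1  2  2  2  3  3  3  0  0  0

0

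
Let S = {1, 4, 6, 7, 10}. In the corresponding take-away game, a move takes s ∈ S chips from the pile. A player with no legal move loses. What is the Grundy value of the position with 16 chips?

0

n :  0  1  2  3  4  5  6  7  8  9 10 11 12 13 14 15 16
G :  0  1  0  1  2  0  1  2  3  2  3  4  2  0  1  5  0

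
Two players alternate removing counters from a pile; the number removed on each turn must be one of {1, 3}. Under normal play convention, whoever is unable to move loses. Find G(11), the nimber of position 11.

n :  0  1  2  3  4  5  6  7  8  9 10 11
G :  0  1  0  1  0  1  0  1  0  1  0  1

1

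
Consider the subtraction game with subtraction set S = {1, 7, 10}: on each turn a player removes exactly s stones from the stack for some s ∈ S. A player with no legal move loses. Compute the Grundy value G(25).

0

n :  0  1  2  3  4  5  6  7  8  9 10 11 12 13 14 15 16 17 18 19 20 21 22 23 24 25
G :  0  1  0  1  0  1  0  1  0  1  2  3  2  3  2  3  2  0  1  0  1  0  1  0  1  0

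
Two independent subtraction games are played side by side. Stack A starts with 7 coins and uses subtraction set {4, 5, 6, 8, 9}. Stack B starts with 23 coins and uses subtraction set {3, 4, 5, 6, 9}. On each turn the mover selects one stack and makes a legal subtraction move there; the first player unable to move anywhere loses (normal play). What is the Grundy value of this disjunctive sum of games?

Stack A, S = {4, 5, 6, 8, 9}:
n : 0 1 2 3 4 5 6 7
G : 0 0 0 0 1 1 1 1
G_A(7) = 1.
Stack B, S = {3, 4, 5, 6, 9}:
G(0) = 0
G(1) = mex{} = 0
G(2) = mex{} = 0
G(3) = mex{0} = 1
G(4) = mex{0,0} = 1
G(5) = mex{0,0,0} = 1
G(6) = mex{1,0,0,0} = 2
G(7) = mex{1,1,0,0} = 2
G(8) = mex{1,1,1,0} = 2
G(9) = mex{2,1,1,1,0} = 3
G(10) = mex{2,2,1,1,0} = 3
G(11) = mex{2,2,2,1,0} = 3
G(12) = mex{3,2,2,2,1} = 0
G(13) = mex{3,3,2,2,1} = 0
G(14) = mex{3,3,3,2,1} = 0
G(15) = mex{0,3,3,3,2} = 1
G(16) = mex{0,0,3,3,2} = 1
G(17) = mex{0,0,0,3,2} = 1
G(18) = mex{1,0,0,0,3} = 2
G(19) = mex{1,1,0,0,3} = 2
G(20) = mex{1,1,1,0,3} = 2
G(21) = mex{2,1,1,1,0} = 3
G(22) = mex{2,2,1,1,0} = 3
G(23) = mex{2,2,2,1,0} = 3
G_B(23) = 3.
Combined Grundy value = 1 ⊕ 3 = 2.

2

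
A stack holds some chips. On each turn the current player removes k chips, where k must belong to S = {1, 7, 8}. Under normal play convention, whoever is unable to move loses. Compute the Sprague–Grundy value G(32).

0

G(0) = 0
G(1) = mex{0} = 1
G(2) = mex{1} = 0
G(3) = mex{0} = 1
G(4) = mex{1} = 0
G(5) = mex{0} = 1
G(6) = mex{1} = 0
G(7) = mex{0,0} = 1
G(8) = mex{1,1,0} = 2
G(9) = mex{2,0,1} = 3
G(10) = mex{3,1,0} = 2
G(11) = mex{2,0,1} = 3
G(12) = mex{3,1,0} = 2
G(13) = mex{2,0,1} = 3
G(14) = mex{3,1,0} = 2
G(15) = mex{2,2,1} = 0
G(16) = mex{0,3,2} = 1
G(17) = mex{1,2,3} = 0
G(18) = mex{0,3,2} = 1
G(19) = mex{1,2,3} = 0
G(20) = mex{0,3,2} = 1
G(21) = mex{1,2,3} = 0
G(22) = mex{0,0,2} = 1
G(23) = mex{1,1,0} = 2
G(24) = mex{2,0,1} = 3
G(25) = mex{3,1,0} = 2
G(26) = mex{2,0,1} = 3
G(27) = mex{3,1,0} = 2
G(28) = mex{2,0,1} = 3
G(29) = mex{3,1,0} = 2
G(30) = mex{2,2,1} = 0
G(31) = mex{0,3,2} = 1
G(32) = mex{1,2,3} = 0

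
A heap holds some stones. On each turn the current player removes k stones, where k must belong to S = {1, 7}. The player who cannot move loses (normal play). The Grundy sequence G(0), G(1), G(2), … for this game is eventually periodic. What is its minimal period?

2

n :  0  1  2  3  4  5  6  7  8  9 10 11 12 13 14
G :  0  1  0  1  0  1  0  1  0  1  0  1  0  1  0
G(n+2) = G(n) holds for n = 0,…,6 (a full window of length max(S) = 7), so the sequence is purely periodic with period 2.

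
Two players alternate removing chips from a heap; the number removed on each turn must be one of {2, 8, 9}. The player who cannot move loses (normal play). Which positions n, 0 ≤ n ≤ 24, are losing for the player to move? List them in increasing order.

n :  0  1  2  3  4  5  6  7  8  9 10 11 12 13 14 15 16 17 18 19 20 21 22 23 24
G :  0  0  1  1  0  0  1  1  2  2  3  0  2  1  3  0  0  1  1  2  3  0  0  1  1
P-positions are exactly the n with G(n) = 0.

0, 1, 4, 5, 11, 15, 16, 21, 22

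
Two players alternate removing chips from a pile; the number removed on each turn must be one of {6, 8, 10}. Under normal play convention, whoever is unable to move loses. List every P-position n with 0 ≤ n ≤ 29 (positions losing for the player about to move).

0, 1, 2, 3, 4, 5, 16, 17, 18, 19, 20, 21

G(0) = 0
G(1) = mex{} = 0
G(2) = mex{} = 0
G(3) = mex{} = 0
G(4) = mex{} = 0
G(5) = mex{} = 0
G(6) = mex{0} = 1
G(7) = mex{0} = 1
G(8) = mex{0,0} = 1
G(9) = mex{0,0} = 1
G(10) = mex{0,0,0} = 1
G(11) = mex{0,0,0} = 1
G(12) = mex{1,0,0} = 2
G(13) = mex{1,0,0} = 2
G(14) = mex{1,1,0} = 2
G(15) = mex{1,1,0} = 2
G(16) = mex{1,1,1} = 0
G(17) = mex{1,1,1} = 0
G(18) = mex{2,1,1} = 0
G(19) = mex{2,1,1} = 0
G(20) = mex{2,2,1} = 0
G(21) = mex{2,2,1} = 0
G(22) = mex{0,2,2} = 1
G(23) = mex{0,2,2} = 1
G(24) = mex{0,0,2} = 1
G(25) = mex{0,0,2} = 1
G(26) = mex{0,0,0} = 1
G(27) = mex{0,0,0} = 1
G(28) = mex{1,0,0} = 2
G(29) = mex{1,0,0} = 2
P-positions are exactly the n with G(n) = 0.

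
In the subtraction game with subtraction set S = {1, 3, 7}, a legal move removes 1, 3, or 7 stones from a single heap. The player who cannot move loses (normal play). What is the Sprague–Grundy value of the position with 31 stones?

1

n :  0  1  2  3  4  5  6  7  8  9 10 11 12 13 14 15 16 17 18 19 20 21 22 23 24 25 26 27 28 29 30 31
G :  0  1  0  1  0  1  0  1  0  1  0  1  0  1  0  1  0  1  0  1  0  1  0  1  0  1  0  1  0  1  0  1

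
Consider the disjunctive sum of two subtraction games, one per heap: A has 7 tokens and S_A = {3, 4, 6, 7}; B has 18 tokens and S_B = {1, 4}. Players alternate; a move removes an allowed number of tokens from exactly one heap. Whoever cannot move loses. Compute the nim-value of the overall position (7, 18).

Heap A, S = {3, 4, 6, 7}:
n : 0 1 2 3 4 5 6 7
G : 0 0 0 1 1 1 2 2
G_A(7) = 2.
Heap B, S = {1, 4}:
G(0) = 0
G(1) = mex{0} = 1
G(2) = mex{1} = 0
G(3) = mex{0} = 1
G(4) = mex{1,0} = 2
G(5) = mex{2,1} = 0
G(6) = mex{0,0} = 1
G(7) = mex{1,1} = 0
G(8) = mex{0,2} = 1
G(9) = mex{1,0} = 2
G(10) = mex{2,1} = 0
G(11) = mex{0,0} = 1
G(12) = mex{1,1} = 0
G(13) = mex{0,2} = 1
G(14) = mex{1,0} = 2
G(15) = mex{2,1} = 0
G(16) = mex{0,0} = 1
G(17) = mex{1,1} = 0
G(18) = mex{0,2} = 1
G_B(18) = 1.
Combined Grundy value = 2 ⊕ 1 = 3.

3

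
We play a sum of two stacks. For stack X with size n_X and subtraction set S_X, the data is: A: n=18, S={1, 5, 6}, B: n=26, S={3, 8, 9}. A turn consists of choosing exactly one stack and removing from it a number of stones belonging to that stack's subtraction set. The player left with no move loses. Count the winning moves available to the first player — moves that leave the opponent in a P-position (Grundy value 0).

Stack A, S = {1, 5, 6}:
G(0) = 0
G(1) = mex{0} = 1
G(2) = mex{1} = 0
G(3) = mex{0} = 1
G(4) = mex{1} = 0
G(5) = mex{0,0} = 1
G(6) = mex{1,1,0} = 2
G(7) = mex{2,0,1} = 3
G(8) = mex{3,1,0} = 2
G(9) = mex{2,0,1} = 3
G(10) = mex{3,1,0} = 2
G(11) = mex{2,2,1} = 0
G(12) = mex{0,3,2} = 1
G(13) = mex{1,2,3} = 0
G(14) = mex{0,3,2} = 1
G(15) = mex{1,2,3} = 0
G(16) = mex{0,0,2} = 1
G(17) = mex{1,1,0} = 2
G(18) = mex{2,0,1} = 3
G_A(18) = 3.
Stack B, S = {3, 8, 9}:
n :  0  1  2  3  4  5  6  7  8  9 10 11 12 13 14 15 16 17 18 19 20 21 22 23 24 25 26
G :  0  0  0  1  1  1  0  0  2  1  1  3  0  0  2  1  1  0  0  0  1  1  1  0  0  2  1
G_B(26) = 1.
Combined Grundy value = 3 ⊕ 1 = 2.
A winning move leaves total XOR = 0, i.e. changes one component's Grundy value g to g ⊕ X where X is the current total.
Stack A: need g' = 3⊕2 = 1. Options: 18−1→G=2, 18−5→G=0, 18−6→G=1. Hits: 1.
Stack B: need g' = 1⊕2 = 3. Options: 26−3→G=0, 26−8→G=0, 26−9→G=0. Hits: 0.

1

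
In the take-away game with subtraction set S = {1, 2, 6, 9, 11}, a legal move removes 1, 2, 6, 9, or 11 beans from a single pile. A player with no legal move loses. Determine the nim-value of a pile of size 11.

1

n :  0  1  2  3  4  5  6  7  8  9 10 11
G :  0  1  2  0  1  2  3  0  1  2  0  1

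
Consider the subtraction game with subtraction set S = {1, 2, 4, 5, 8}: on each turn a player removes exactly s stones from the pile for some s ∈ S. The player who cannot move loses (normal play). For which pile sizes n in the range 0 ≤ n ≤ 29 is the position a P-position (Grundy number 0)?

G(0) = 0
G(1) = mex{0} = 1
G(2) = mex{1,0} = 2
G(3) = mex{2,1} = 0
G(4) = mex{0,2,0} = 1
G(5) = mex{1,0,1,0} = 2
G(6) = mex{2,1,2,1} = 0
G(7) = mex{0,2,0,2} = 1
G(8) = mex{1,0,1,0,0} = 2
G(9) = mex{2,1,2,1,1} = 0
G(10) = mex{0,2,0,2,2} = 1
G(11) = mex{1,0,1,0,0} = 2
G(12) = mex{2,1,2,1,1} = 0
G(13) = mex{0,2,0,2,2} = 1
G(14) = mex{1,0,1,0,0} = 2
G(15) = mex{2,1,2,1,1} = 0
G(16) = mex{0,2,0,2,2} = 1
G(17) = mex{1,0,1,0,0} = 2
G(18) = mex{2,1,2,1,1} = 0
G(19) = mex{0,2,0,2,2} = 1
G(20) = mex{1,0,1,0,0} = 2
G(21) = mex{2,1,2,1,1} = 0
G(22) = mex{0,2,0,2,2} = 1
G(23) = mex{1,0,1,0,0} = 2
G(24) = mex{2,1,2,1,1} = 0
G(25) = mex{0,2,0,2,2} = 1
G(26) = mex{1,0,1,0,0} = 2
G(27) = mex{2,1,2,1,1} = 0
G(28) = mex{0,2,0,2,2} = 1
G(29) = mex{1,0,1,0,0} = 2
P-positions are exactly the n with G(n) = 0.

0, 3, 6, 9, 12, 15, 18, 21, 24, 27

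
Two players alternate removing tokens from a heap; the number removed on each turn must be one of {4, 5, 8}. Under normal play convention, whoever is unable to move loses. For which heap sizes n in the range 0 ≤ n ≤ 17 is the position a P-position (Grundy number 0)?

0, 1, 2, 3, 12, 13, 14, 15

G(0) = 0
G(1) = mex{} = 0
G(2) = mex{} = 0
G(3) = mex{} = 0
G(4) = mex{0} = 1
G(5) = mex{0,0} = 1
G(6) = mex{0,0} = 1
G(7) = mex{0,0} = 1
G(8) = mex{1,0,0} = 2
G(9) = mex{1,1,0} = 2
G(10) = mex{1,1,0} = 2
G(11) = mex{1,1,0} = 2
G(12) = mex{2,1,1} = 0
G(13) = mex{2,2,1} = 0
G(14) = mex{2,2,1} = 0
G(15) = mex{2,2,1} = 0
G(16) = mex{0,2,2} = 1
G(17) = mex{0,0,2} = 1
P-positions are exactly the n with G(n) = 0.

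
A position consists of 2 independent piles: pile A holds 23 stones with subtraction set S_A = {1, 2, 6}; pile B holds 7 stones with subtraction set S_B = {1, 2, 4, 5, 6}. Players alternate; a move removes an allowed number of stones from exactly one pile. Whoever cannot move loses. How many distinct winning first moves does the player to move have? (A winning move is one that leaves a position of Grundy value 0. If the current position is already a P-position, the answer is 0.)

Pile A, S = {1, 2, 6}:
G(0) = 0
G(1) = mex{0} = 1
G(2) = mex{1,0} = 2
G(3) = mex{2,1} = 0
G(4) = mex{0,2} = 1
G(5) = mex{1,0} = 2
G(6) = mex{2,1,0} = 3
G(7) = mex{3,2,1} = 0
G(8) = mex{0,3,2} = 1
G(9) = mex{1,0,0} = 2
G(10) = mex{2,1,1} = 0
G(11) = mex{0,2,2} = 1
G(12) = mex{1,0,3} = 2
G(13) = mex{2,1,0} = 3
G(14) = mex{3,2,1} = 0
G(15) = mex{0,3,2} = 1
G(16) = mex{1,0,0} = 2
G(17) = mex{2,1,1} = 0
G(18) = mex{0,2,2} = 1
G(19) = mex{1,0,3} = 2
G(20) = mex{2,1,0} = 3
G(21) = mex{3,2,1} = 0
G(22) = mex{0,3,2} = 1
G(23) = mex{1,0,0} = 2
G_A(23) = 2.
Pile B, S = {1, 2, 4, 5, 6}:
G(0) = 0
G(1) = mex{0} = 1
G(2) = mex{1,0} = 2
G(3) = mex{2,1} = 0
G(4) = mex{0,2,0} = 1
G(5) = mex{1,0,1,0} = 2
G(6) = mex{2,1,2,1,0} = 3
G(7) = mex{3,2,0,2,1} = 4
G_B(7) = 4.
Combined Grundy value = 2 ⊕ 4 = 6.
A winning move leaves total XOR = 0, i.e. changes one component's Grundy value g to g ⊕ X where X is the current total.
Pile A: need g' = 2⊕6 = 4. Options: 23−1→G=1, 23−2→G=0, 23−6→G=0. Hits: 0.
Pile B: need g' = 4⊕6 = 2. Options: 7−1→G=3, 7−2→G=2, 7−4→G=0, 7−5→G=2, 7−6→G=1. Hits: 2.

2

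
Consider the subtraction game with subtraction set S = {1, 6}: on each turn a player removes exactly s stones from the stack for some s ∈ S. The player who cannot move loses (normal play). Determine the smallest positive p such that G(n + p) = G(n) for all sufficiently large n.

7

G(0) = 0
G(1) = mex{0} = 1
G(2) = mex{1} = 0
G(3) = mex{0} = 1
G(4) = mex{1} = 0
G(5) = mex{0} = 1
G(6) = mex{1,0} = 2
G(7) = mex{2,1} = 0
G(8) = mex{0,0} = 1
G(9) = mex{1,1} = 0
G(10) = mex{0,0} = 1
G(11) = mex{1,1} = 0
G(12) = mex{0,2} = 1
G(13) = mex{1,0} = 2
G(14) = mex{2,1} = 0
G(15) = mex{0,0} = 1
G(n+7) = G(n) holds for n = 0,…,5 (a full window of length max(S) = 6), so the sequence is purely periodic with period 7.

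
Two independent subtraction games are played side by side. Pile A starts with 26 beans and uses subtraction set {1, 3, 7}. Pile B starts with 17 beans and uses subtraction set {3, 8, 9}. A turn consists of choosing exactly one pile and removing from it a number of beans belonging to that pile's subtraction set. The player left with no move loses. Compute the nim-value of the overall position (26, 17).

0

Pile A, S = {1, 3, 7}:
n :  0  1  2  3  4  5  6  7  8  9 10 11 12 13 14 15 16 17 18 19 20 21 22 23 24 25 26
G :  0  1  0  1  0  1  0  1  0  1  0  1  0  1  0  1  0  1  0  1  0  1  0  1  0  1  0
G_A(26) = 0.
Pile B, S = {3, 8, 9}:
G(0) = 0
G(1) = mex{} = 0
G(2) = mex{} = 0
G(3) = mex{0} = 1
G(4) = mex{0} = 1
G(5) = mex{0} = 1
G(6) = mex{1} = 0
G(7) = mex{1} = 0
G(8) = mex{1,0} = 2
G(9) = mex{0,0,0} = 1
G(10) = mex{0,0,0} = 1
G(11) = mex{2,1,0} = 3
G(12) = mex{1,1,1} = 0
G(13) = mex{1,1,1} = 0
G(14) = mex{3,0,1} = 2
G(15) = mex{0,0,0} = 1
G(16) = mex{0,2,0} = 1
G(17) = mex{2,1,2} = 0
G_B(17) = 0.
Combined Grundy value = 0 ⊕ 0 = 0.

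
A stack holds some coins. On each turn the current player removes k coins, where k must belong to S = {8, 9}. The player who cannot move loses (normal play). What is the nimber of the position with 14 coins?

1

G(0) = 0
G(1) = mex{} = 0
G(2) = mex{} = 0
G(3) = mex{} = 0
G(4) = mex{} = 0
G(5) = mex{} = 0
G(6) = mex{} = 0
G(7) = mex{} = 0
G(8) = mex{0} = 1
G(9) = mex{0,0} = 1
G(10) = mex{0,0} = 1
G(11) = mex{0,0} = 1
G(12) = mex{0,0} = 1
G(13) = mex{0,0} = 1
G(14) = mex{0,0} = 1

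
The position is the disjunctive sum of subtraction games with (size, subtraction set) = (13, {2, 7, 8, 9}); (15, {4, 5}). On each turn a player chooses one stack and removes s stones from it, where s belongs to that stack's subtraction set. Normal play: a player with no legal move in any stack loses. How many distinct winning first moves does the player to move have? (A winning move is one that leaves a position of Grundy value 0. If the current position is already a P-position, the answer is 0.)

1

Stack A, S = {2, 7, 8, 9}:
G(0) = 0
G(1) = mex{} = 0
G(2) = mex{0} = 1
G(3) = mex{0} = 1
G(4) = mex{1} = 0
G(5) = mex{1} = 0
G(6) = mex{0} = 1
G(7) = mex{0,0} = 1
G(8) = mex{1,0,0} = 2
G(9) = mex{1,1,0,0} = 2
G(10) = mex{2,1,1,0} = 3
G(11) = mex{2,0,1,1} = 3
G(12) = mex{3,0,0,1} = 2
G(13) = mex{3,1,0,0} = 2
G_A(13) = 2.
Stack B, S = {4, 5}:
n :  0  1  2  3  4  5  6  7  8  9 10 11 12 13 14 15
G :  0  0  0  0  1  1  1  1  2  0  0  0  0  1  1  1
G_B(15) = 1.
Combined Grundy value = 2 ⊕ 1 = 3.
A winning move leaves total XOR = 0, i.e. changes one component's Grundy value g to g ⊕ X where X is the current total.
Stack A: need g' = 2⊕3 = 1. Options: 13−2→G=3, 13−7→G=1, 13−8→G=0, 13−9→G=0. Hits: 1.
Stack B: need g' = 1⊕3 = 2. Options: 15−4→G=0, 15−5→G=0. Hits: 0.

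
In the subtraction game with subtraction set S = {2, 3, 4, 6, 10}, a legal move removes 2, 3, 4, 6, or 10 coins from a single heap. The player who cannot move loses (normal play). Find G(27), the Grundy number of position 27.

1

G(0) = 0
G(1) = mex{} = 0
G(2) = mex{0} = 1
G(3) = mex{0,0} = 1
G(4) = mex{1,0,0} = 2
G(5) = mex{1,1,0} = 2
G(6) = mex{2,1,1,0} = 3
G(7) = mex{2,2,1,0} = 3
G(8) = mex{3,2,2,1} = 0
G(9) = mex{3,3,2,1} = 0
G(10) = mex{0,3,3,2,0} = 1
G(11) = mex{0,0,3,2,0} = 1
G(12) = mex{1,0,0,3,1} = 2
G(13) = mex{1,1,0,3,1} = 2
G(14) = mex{2,1,1,0,2} = 3
G(15) = mex{2,2,1,0,2} = 3
G(16) = mex{3,2,2,1,3} = 0
G(17) = mex{3,3,2,1,3} = 0
G(18) = mex{0,3,3,2,0} = 1
G(19) = mex{0,0,3,2,0} = 1
G(20) = mex{1,0,0,3,1} = 2
G(21) = mex{1,1,0,3,1} = 2
G(22) = mex{2,1,1,0,2} = 3
G(23) = mex{2,2,1,0,2} = 3
G(24) = mex{3,2,2,1,3} = 0
G(25) = mex{3,3,2,1,3} = 0
G(26) = mex{0,3,3,2,0} = 1
G(27) = mex{0,0,3,2,0} = 1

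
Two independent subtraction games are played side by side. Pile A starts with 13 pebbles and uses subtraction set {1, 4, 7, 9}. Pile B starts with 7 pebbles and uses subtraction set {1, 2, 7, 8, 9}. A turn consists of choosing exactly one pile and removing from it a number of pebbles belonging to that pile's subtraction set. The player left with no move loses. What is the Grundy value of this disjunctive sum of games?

Pile A, S = {1, 4, 7, 9}:
n :  0  1  2  3  4  5  6  7  8  9 10 11 12 13
G :  0  1  0  1  2  0  1  2  0  1  0  1  2  0
G_A(13) = 0.
Pile B, S = {1, 2, 7, 8, 9}:
n : 0 1 2 3 4 5 6 7
G : 0 1 2 0 1 2 0 1
G_B(7) = 1.
Combined Grundy value = 0 ⊕ 1 = 1.

1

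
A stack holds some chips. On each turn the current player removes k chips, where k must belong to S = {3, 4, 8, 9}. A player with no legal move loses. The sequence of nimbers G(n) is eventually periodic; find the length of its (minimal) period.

n :  0  1  2  3  4  5  6  7  8  9 10 11 12 13 14 15 16 17 18 19 20 21 22 23 24 25
G :  0  0  0  1  1  1  2  0  2  3  1  3  0  0  0  1  1  1  2  0  2  3  1  3  0  0
G(n+12) = G(n) holds for n = 0,…,8 (a full window of length max(S) = 9), so the sequence is purely periodic with period 12.

12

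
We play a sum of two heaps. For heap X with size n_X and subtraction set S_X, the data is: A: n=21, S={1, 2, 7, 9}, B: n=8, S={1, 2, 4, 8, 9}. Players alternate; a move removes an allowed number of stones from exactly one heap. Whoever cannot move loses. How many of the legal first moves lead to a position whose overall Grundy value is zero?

1

Heap A, S = {1, 2, 7, 9}:
G(0) = 0
G(1) = mex{0} = 1
G(2) = mex{1,0} = 2
G(3) = mex{2,1} = 0
G(4) = mex{0,2} = 1
G(5) = mex{1,0} = 2
G(6) = mex{2,1} = 0
G(7) = mex{0,2,0} = 1
G(8) = mex{1,0,1} = 2
G(9) = mex{2,1,2,0} = 3
G(10) = mex{3,2,0,1} = 4
G(11) = mex{4,3,1,2} = 0
G(12) = mex{0,4,2,0} = 1
G(13) = mex{1,0,0,1} = 2
G(14) = mex{2,1,1,2} = 0
G(15) = mex{0,2,2,0} = 1
G(16) = mex{1,0,3,1} = 2
G(17) = mex{2,1,4,2} = 0
G(18) = mex{0,2,0,3} = 1
G(19) = mex{1,0,1,4} = 2
G(20) = mex{2,1,2,0} = 3
G(21) = mex{3,2,0,1} = 4
G_A(21) = 4.
Heap B, S = {1, 2, 4, 8, 9}:
G(0) = 0
G(1) = mex{0} = 1
G(2) = mex{1,0} = 2
G(3) = mex{2,1} = 0
G(4) = mex{0,2,0} = 1
G(5) = mex{1,0,1} = 2
G(6) = mex{2,1,2} = 0
G(7) = mex{0,2,0} = 1
G(8) = mex{1,0,1,0} = 2
G_B(8) = 2.
Combined Grundy value = 4 ⊕ 2 = 6.
A winning move leaves total XOR = 0, i.e. changes one component's Grundy value g to g ⊕ X where X is the current total.
Heap A: need g' = 4⊕6 = 2. Options: 21−1→G=3, 21−2→G=2, 21−7→G=0, 21−9→G=1. Hits: 1.
Heap B: need g' = 2⊕6 = 4. Options: 8−1→G=1, 8−2→G=0, 8−4→G=1, 8−8→G=0. Hits: 0.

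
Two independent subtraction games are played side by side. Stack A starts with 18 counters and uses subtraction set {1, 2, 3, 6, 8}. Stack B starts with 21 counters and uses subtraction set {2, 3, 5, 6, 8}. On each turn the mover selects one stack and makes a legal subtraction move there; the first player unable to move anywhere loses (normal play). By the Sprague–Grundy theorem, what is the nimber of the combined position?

0

Stack A, S = {1, 2, 3, 6, 8}:
n :  0  1  2  3  4  5  6  7  8  9 10 11 12 13 14 15 16 17 18
G :  0  1  2  3  0  1  2  3  4  0  1  2  3  0  1  2  3  4  0
G_A(18) = 0.
Stack B, S = {2, 3, 5, 6, 8}:
n :  0  1  2  3  4  5  6  7  8  9 10 11 12 13 14 15 16 17 18 19 20 21
G :  0  0  1  1  2  2  3  3  4  4  0  0  1  1  2  2  3  3  4  4  0  0
G_B(21) = 0.
Combined Grundy value = 0 ⊕ 0 = 0.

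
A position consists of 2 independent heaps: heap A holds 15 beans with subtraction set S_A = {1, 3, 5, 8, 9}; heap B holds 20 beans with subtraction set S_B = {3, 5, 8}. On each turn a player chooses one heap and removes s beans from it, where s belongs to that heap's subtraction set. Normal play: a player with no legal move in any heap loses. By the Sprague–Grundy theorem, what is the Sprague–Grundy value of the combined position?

Heap A, S = {1, 3, 5, 8, 9}:
n :  0  1  2  3  4  5  6  7  8  9 10 11 12 13 14 15
G :  0  1  0  1  0  1  0  1  2  3  2  3  2  3  2  3
G_A(15) = 3.
Heap B, S = {3, 5, 8}:
n :  0  1  2  3  4  5  6  7  8  9 10 11 12 13 14 15 16 17 18 19 20
G :  0  0  0  1  1  1  2  2  2  3  3  0  0  0  1  1  1  2  2  2  3
G_B(20) = 3.
Combined Grundy value = 3 ⊕ 3 = 0.

0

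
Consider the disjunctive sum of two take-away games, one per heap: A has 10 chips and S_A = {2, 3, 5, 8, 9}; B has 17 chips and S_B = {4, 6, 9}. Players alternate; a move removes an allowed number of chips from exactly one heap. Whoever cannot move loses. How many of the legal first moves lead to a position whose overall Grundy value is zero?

1

Heap A, S = {2, 3, 5, 8, 9}:
G(0) = 0
G(1) = mex{} = 0
G(2) = mex{0} = 1
G(3) = mex{0,0} = 1
G(4) = mex{1,0} = 2
G(5) = mex{1,1,0} = 2
G(6) = mex{2,1,0} = 3
G(7) = mex{2,2,1} = 0
G(8) = mex{3,2,1,0} = 4
G(9) = mex{0,3,2,0,0} = 1
G(10) = mex{4,0,2,1,0} = 3
G_A(10) = 3.
Heap B, S = {4, 6, 9}:
n :  0  1  2  3  4  5  6  7  8  9 10 11 12 13 14 15 16 17
G :  0  0  0  0  1  1  1  1  2  2  2  2  3  0  0  0  0  1
G_B(17) = 1.
Combined Grundy value = 3 ⊕ 1 = 2.
A winning move leaves total XOR = 0, i.e. changes one component's Grundy value g to g ⊕ X where X is the current total.
Heap A: need g' = 3⊕2 = 1. Options: 10−2→G=4, 10−3→G=0, 10−5→G=2, 10−8→G=1, 10−9→G=0. Hits: 1.
Heap B: need g' = 1⊕2 = 3. Options: 17−4→G=0, 17−6→G=2, 17−9→G=2. Hits: 0.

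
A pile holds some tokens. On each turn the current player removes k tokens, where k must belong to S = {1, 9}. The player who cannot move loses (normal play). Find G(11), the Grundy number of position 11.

1

n :  0  1  2  3  4  5  6  7  8  9 10 11
G :  0  1  0  1  0  1  0  1  0  1  0  1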